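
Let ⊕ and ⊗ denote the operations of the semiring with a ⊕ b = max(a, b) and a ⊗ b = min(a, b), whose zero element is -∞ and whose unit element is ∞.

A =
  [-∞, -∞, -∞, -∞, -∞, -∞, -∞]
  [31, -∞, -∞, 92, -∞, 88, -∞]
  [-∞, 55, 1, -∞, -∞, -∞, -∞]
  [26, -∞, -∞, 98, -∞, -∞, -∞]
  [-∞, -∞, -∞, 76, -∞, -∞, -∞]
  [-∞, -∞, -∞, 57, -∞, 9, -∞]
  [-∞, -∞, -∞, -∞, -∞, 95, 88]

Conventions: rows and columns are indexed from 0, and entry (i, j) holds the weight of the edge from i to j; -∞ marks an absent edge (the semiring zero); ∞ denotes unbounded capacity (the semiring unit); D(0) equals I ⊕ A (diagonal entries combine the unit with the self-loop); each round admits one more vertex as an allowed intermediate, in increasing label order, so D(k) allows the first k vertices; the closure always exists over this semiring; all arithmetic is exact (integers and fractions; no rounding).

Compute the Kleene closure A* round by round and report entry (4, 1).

D(0):
  [∞, -∞, -∞, -∞, -∞, -∞, -∞]
  [31, ∞, -∞, 92, -∞, 88, -∞]
  [-∞, 55, ∞, -∞, -∞, -∞, -∞]
  [26, -∞, -∞, ∞, -∞, -∞, -∞]
  [-∞, -∞, -∞, 76, ∞, -∞, -∞]
  [-∞, -∞, -∞, 57, -∞, ∞, -∞]
  [-∞, -∞, -∞, -∞, -∞, 95, ∞]
D(1):
  [∞, -∞, -∞, -∞, -∞, -∞, -∞]
  [31, ∞, -∞, 92, -∞, 88, -∞]
  [-∞, 55, ∞, -∞, -∞, -∞, -∞]
  [26, -∞, -∞, ∞, -∞, -∞, -∞]
  [-∞, -∞, -∞, 76, ∞, -∞, -∞]
  [-∞, -∞, -∞, 57, -∞, ∞, -∞]
  [-∞, -∞, -∞, -∞, -∞, 95, ∞]
D(2):
  [∞, -∞, -∞, -∞, -∞, -∞, -∞]
  [31, ∞, -∞, 92, -∞, 88, -∞]
  [31, 55, ∞, 55, -∞, 55, -∞]
  [26, -∞, -∞, ∞, -∞, -∞, -∞]
  [-∞, -∞, -∞, 76, ∞, -∞, -∞]
  [-∞, -∞, -∞, 57, -∞, ∞, -∞]
  [-∞, -∞, -∞, -∞, -∞, 95, ∞]
D(3):
  [∞, -∞, -∞, -∞, -∞, -∞, -∞]
  [31, ∞, -∞, 92, -∞, 88, -∞]
  [31, 55, ∞, 55, -∞, 55, -∞]
  [26, -∞, -∞, ∞, -∞, -∞, -∞]
  [-∞, -∞, -∞, 76, ∞, -∞, -∞]
  [-∞, -∞, -∞, 57, -∞, ∞, -∞]
  [-∞, -∞, -∞, -∞, -∞, 95, ∞]
D(4):
  [∞, -∞, -∞, -∞, -∞, -∞, -∞]
  [31, ∞, -∞, 92, -∞, 88, -∞]
  [31, 55, ∞, 55, -∞, 55, -∞]
  [26, -∞, -∞, ∞, -∞, -∞, -∞]
  [26, -∞, -∞, 76, ∞, -∞, -∞]
  [26, -∞, -∞, 57, -∞, ∞, -∞]
  [-∞, -∞, -∞, -∞, -∞, 95, ∞]
D(5):
  [∞, -∞, -∞, -∞, -∞, -∞, -∞]
  [31, ∞, -∞, 92, -∞, 88, -∞]
  [31, 55, ∞, 55, -∞, 55, -∞]
  [26, -∞, -∞, ∞, -∞, -∞, -∞]
  [26, -∞, -∞, 76, ∞, -∞, -∞]
  [26, -∞, -∞, 57, -∞, ∞, -∞]
  [-∞, -∞, -∞, -∞, -∞, 95, ∞]
D(6):
  [∞, -∞, -∞, -∞, -∞, -∞, -∞]
  [31, ∞, -∞, 92, -∞, 88, -∞]
  [31, 55, ∞, 55, -∞, 55, -∞]
  [26, -∞, -∞, ∞, -∞, -∞, -∞]
  [26, -∞, -∞, 76, ∞, -∞, -∞]
  [26, -∞, -∞, 57, -∞, ∞, -∞]
  [26, -∞, -∞, 57, -∞, 95, ∞]
D(7):
  [∞, -∞, -∞, -∞, -∞, -∞, -∞]
  [31, ∞, -∞, 92, -∞, 88, -∞]
  [31, 55, ∞, 55, -∞, 55, -∞]
  [26, -∞, -∞, ∞, -∞, -∞, -∞]
  [26, -∞, -∞, 76, ∞, -∞, -∞]
  [26, -∞, -∞, 57, -∞, ∞, -∞]
  [26, -∞, -∞, 57, -∞, 95, ∞]
Answer: A*[4][1] = -∞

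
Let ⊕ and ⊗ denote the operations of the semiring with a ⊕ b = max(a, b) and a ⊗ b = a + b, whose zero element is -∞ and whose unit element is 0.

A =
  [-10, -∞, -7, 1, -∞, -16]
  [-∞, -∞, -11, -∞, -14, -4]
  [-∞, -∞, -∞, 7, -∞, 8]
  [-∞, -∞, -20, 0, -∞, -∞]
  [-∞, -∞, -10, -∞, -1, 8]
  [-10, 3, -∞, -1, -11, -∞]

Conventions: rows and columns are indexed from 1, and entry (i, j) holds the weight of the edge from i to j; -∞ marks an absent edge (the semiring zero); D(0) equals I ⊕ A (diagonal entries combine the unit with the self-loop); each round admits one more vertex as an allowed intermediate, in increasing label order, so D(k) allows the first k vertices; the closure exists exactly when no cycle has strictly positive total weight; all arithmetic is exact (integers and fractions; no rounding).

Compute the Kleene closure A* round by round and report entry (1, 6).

D(0):
  [0, -∞, -7, 1, -∞, -16]
  [-∞, 0, -11, -∞, -14, -4]
  [-∞, -∞, 0, 7, -∞, 8]
  [-∞, -∞, -20, 0, -∞, -∞]
  [-∞, -∞, -10, -∞, 0, 8]
  [-10, 3, -∞, -1, -11, 0]
D(1):
  [0, -∞, -7, 1, -∞, -16]
  [-∞, 0, -11, -∞, -14, -4]
  [-∞, -∞, 0, 7, -∞, 8]
  [-∞, -∞, -20, 0, -∞, -∞]
  [-∞, -∞, -10, -∞, 0, 8]
  [-10, 3, -17, -1, -11, 0]
D(2):
  [0, -∞, -7, 1, -∞, -16]
  [-∞, 0, -11, -∞, -14, -4]
  [-∞, -∞, 0, 7, -∞, 8]
  [-∞, -∞, -20, 0, -∞, -∞]
  [-∞, -∞, -10, -∞, 0, 8]
  [-10, 3, -8, -1, -11, 0]
D(3):
  [0, -∞, -7, 1, -∞, 1]
  [-∞, 0, -11, -4, -14, -3]
  [-∞, -∞, 0, 7, -∞, 8]
  [-∞, -∞, -20, 0, -∞, -12]
  [-∞, -∞, -10, -3, 0, 8]
  [-10, 3, -8, -1, -11, 0]
D(4):
  [0, -∞, -7, 1, -∞, 1]
  [-∞, 0, -11, -4, -14, -3]
  [-∞, -∞, 0, 7, -∞, 8]
  [-∞, -∞, -20, 0, -∞, -12]
  [-∞, -∞, -10, -3, 0, 8]
  [-10, 3, -8, -1, -11, 0]
D(5):
  [0, -∞, -7, 1, -∞, 1]
  [-∞, 0, -11, -4, -14, -3]
  [-∞, -∞, 0, 7, -∞, 8]
  [-∞, -∞, -20, 0, -∞, -12]
  [-∞, -∞, -10, -3, 0, 8]
  [-10, 3, -8, -1, -11, 0]
D(6):
  [0, 4, -7, 1, -10, 1]
  [-13, 0, -11, -4, -14, -3]
  [-2, 11, 0, 7, -3, 8]
  [-22, -9, -20, 0, -23, -12]
  [-2, 11, 0, 7, 0, 8]
  [-10, 3, -8, -1, -11, 0]
Answer: A*[1][6] = 1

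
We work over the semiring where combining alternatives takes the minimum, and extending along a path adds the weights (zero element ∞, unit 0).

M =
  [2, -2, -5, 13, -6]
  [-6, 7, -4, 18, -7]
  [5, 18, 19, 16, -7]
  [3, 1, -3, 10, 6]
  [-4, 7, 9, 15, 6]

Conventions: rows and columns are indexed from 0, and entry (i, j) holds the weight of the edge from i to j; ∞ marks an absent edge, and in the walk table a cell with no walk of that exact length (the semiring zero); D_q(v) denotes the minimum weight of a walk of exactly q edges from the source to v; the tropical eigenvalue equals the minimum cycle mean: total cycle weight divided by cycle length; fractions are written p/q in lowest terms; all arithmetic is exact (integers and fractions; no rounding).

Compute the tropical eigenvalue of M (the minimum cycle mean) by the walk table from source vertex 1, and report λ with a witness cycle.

q=0: [∞, 0, ∞, ∞, ∞]
q=1: [-6, 7, -4, 18, -7]
q=2: [-11, -8, -11, 7, -12]
q=3: [-16, -13, -16, 2, -18]
q=4: [-22, -18, -21, -3, -23]
q=5: [-27, -24, -27, -9, -28]
Optimal cycle mean attained by: cycle 0->2->4->0, total (-5) + (-7) + (-4), length 3.
Answer: λ = -16/3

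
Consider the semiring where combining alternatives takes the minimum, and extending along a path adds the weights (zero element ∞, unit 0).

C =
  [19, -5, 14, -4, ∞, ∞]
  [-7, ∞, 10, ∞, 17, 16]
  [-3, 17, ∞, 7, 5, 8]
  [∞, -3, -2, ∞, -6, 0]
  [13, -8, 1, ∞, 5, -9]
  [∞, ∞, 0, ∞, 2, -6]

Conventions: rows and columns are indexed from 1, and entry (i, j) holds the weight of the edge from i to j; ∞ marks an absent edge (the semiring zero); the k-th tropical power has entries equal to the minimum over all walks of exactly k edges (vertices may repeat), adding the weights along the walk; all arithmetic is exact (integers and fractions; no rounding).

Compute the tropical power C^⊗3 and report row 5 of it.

C^⊗2:
  [-12, -7, -6, 15, -10, -4]
  [7, -12, 7, -11, 15, 8]
  [10, -8, 5, -7, 1, -4]
  [-10, -14, -5, 5, -1, -15]
  [-15, -3, -9, 8, -7, -15]
  [-3, -6, -6, 7, -4, -12]
C^⊗3:
  [-14, -18, -9, -16, -5, -19]
  [-19, -14, -13, 3, -17, -11]
  [-15, -10, -9, 6, -13, -10]
  [-21, -15, -15, -14, -13, -21]
  [-12, -20, -15, -19, -13, -21]
  [-13, -12, -12, -7, -10, -18]
Answer: row 5 of C^⊗3 = [-12, -20, -15, -19, -13, -21]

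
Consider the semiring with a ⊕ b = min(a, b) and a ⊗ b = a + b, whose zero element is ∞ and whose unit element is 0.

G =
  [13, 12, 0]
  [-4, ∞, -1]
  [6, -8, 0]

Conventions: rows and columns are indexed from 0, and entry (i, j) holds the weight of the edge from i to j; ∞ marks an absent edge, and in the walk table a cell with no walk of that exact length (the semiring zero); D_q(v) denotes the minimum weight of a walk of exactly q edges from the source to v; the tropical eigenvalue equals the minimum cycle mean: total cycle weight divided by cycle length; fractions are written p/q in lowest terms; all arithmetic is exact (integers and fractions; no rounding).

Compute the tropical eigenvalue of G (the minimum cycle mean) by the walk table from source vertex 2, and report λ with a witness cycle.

q=0: [∞, ∞, 0]
q=1: [6, -8, 0]
q=2: [-12, -8, -9]
q=3: [-12, -17, -12]
Optimal cycle mean attained by: cycle 1->2->1, total (-1) + (-8), length 2.
Answer: λ = -9/2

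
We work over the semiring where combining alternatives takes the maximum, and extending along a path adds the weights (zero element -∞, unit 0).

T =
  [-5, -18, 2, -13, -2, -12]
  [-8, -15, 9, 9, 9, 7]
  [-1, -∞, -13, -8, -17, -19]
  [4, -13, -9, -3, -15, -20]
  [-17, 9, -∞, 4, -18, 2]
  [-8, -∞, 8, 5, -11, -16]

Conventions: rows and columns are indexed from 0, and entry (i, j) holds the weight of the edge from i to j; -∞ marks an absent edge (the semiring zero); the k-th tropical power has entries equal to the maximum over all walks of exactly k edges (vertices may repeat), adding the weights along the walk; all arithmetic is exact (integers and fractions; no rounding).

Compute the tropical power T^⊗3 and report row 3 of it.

T^⊗2:
  [1, 7, -3, 2, -7, 0]
  [13, 18, 15, 13, -4, 11]
  [-4, -8, 1, -11, -3, -13]
  [1, -6, 6, -4, 2, -6]
  [8, -6, 18, 18, 18, 16]
  [9, -2, -4, 2, -9, -9]
T^⊗3:
  [6, 2, 16, 16, 16, 14]
  [17, 5, 27, 27, 27, 25]
  [0, 6, 1, 1, 1, -1]
  [5, 11, 3, 6, 3, 4]
  [22, 27, 24, 22, 6, 20]
  [6, 0, 11, 7, 7, 5]
Answer: row 3 of T^⊗3 = [5, 11, 3, 6, 3, 4]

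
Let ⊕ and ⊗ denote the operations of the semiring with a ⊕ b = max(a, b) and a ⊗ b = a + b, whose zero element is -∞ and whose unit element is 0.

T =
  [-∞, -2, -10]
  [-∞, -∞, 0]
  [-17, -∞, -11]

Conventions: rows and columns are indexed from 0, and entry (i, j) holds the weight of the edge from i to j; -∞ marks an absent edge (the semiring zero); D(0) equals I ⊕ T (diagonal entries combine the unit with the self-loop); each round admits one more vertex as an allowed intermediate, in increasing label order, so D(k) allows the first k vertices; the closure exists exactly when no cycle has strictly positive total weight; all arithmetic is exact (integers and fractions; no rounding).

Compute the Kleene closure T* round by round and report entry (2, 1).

D(0):
  [0, -2, -10]
  [-∞, 0, 0]
  [-17, -∞, 0]
D(1):
  [0, -2, -10]
  [-∞, 0, 0]
  [-17, -19, 0]
D(2):
  [0, -2, -2]
  [-∞, 0, 0]
  [-17, -19, 0]
D(3):
  [0, -2, -2]
  [-17, 0, 0]
  [-17, -19, 0]
Answer: T*[2][1] = -19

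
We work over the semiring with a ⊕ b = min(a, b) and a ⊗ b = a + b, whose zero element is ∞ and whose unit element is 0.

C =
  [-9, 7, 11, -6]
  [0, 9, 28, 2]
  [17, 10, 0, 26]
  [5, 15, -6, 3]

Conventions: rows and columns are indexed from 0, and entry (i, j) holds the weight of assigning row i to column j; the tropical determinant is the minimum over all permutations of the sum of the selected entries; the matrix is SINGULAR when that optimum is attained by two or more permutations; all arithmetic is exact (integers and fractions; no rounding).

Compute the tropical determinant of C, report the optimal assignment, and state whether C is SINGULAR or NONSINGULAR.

σ = (0, 1, 2, 3): (-9) + 9 + 0 + 3 = 3
σ = (0, 1, 3, 2): (-9) + 9 + 26 + (-6) = 20
σ = (0, 2, 1, 3): (-9) + 28 + 10 + 3 = 32
σ = (0, 2, 3, 1): (-9) + 28 + 26 + 15 = 60
σ = (0, 3, 1, 2): (-9) + 2 + 10 + (-6) = -3
σ = (0, 3, 2, 1): (-9) + 2 + 0 + 15 = 8
σ = (1, 0, 2, 3): 7 + 0 + 0 + 3 = 10
σ = (1, 0, 3, 2): 7 + 0 + 26 + (-6) = 27
σ = (1, 2, 0, 3): 7 + 28 + 17 + 3 = 55
σ = (1, 2, 3, 0): 7 + 28 + 26 + 5 = 66
σ = (1, 3, 0, 2): 7 + 2 + 17 + (-6) = 20
σ = (1, 3, 2, 0): 7 + 2 + 0 + 5 = 14
σ = (2, 0, 1, 3): 11 + 0 + 10 + 3 = 24
σ = (2, 0, 3, 1): 11 + 0 + 26 + 15 = 52
σ = (2, 1, 0, 3): 11 + 9 + 17 + 3 = 40
σ = (2, 1, 3, 0): 11 + 9 + 26 + 5 = 51
σ = (2, 3, 0, 1): 11 + 2 + 17 + 15 = 45
σ = (2, 3, 1, 0): 11 + 2 + 10 + 5 = 28
σ = (3, 0, 1, 2): (-6) + 0 + 10 + (-6) = -2
σ = (3, 0, 2, 1): (-6) + 0 + 0 + 15 = 9
σ = (3, 1, 0, 2): (-6) + 9 + 17 + (-6) = 14
σ = (3, 1, 2, 0): (-6) + 9 + 0 + 5 = 8
σ = (3, 2, 0, 1): (-6) + 28 + 17 + 15 = 54
σ = (3, 2, 1, 0): (-6) + 28 + 10 + 5 = 37
Optimal value attained by: σ = (0, 3, 1, 2).
Answer: det⊕(C) = -3; verdict: NONSINGULAR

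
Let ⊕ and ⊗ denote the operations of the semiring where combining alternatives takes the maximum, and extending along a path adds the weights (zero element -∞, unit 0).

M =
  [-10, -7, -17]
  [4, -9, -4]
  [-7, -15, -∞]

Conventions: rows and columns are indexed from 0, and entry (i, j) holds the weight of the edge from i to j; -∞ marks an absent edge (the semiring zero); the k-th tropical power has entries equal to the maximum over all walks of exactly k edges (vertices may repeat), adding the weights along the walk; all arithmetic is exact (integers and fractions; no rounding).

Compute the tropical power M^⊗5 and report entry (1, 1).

M^⊗2:
  [-3, -16, -11]
  [-5, -3, -13]
  [-11, -14, -19]
M^⊗3:
  [-12, -10, -20]
  [1, -12, -7]
  [-10, -18, -18]
M^⊗4:
  [-6, -19, -14]
  [-8, -6, -16]
  [-14, -17, -22]
M^⊗5:
  [-15, -13, -23]
  [-2, -15, -10]
  [-13, -21, -21]
Key observation: the optimum is the walk 1->0->1->0->1->1, with weight 4 + (-7) + 4 + (-7) + (-9) = -15.
Optimal value attained by: walk 1->0->1->0->1->1.
Answer: (M^⊗5)[1][1] = -15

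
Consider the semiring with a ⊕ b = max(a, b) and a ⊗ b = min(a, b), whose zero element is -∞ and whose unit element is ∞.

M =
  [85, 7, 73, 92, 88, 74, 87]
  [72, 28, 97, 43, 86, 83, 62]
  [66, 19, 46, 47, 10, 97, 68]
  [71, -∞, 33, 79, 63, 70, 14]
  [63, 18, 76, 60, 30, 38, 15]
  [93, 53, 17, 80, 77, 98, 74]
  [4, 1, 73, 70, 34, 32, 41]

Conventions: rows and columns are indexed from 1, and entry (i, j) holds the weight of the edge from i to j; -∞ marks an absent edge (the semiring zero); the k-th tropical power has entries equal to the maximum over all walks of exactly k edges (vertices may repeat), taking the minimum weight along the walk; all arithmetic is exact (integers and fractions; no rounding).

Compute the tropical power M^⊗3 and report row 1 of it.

M^⊗2:
  [85, 53, 76, 85, 85, 74, 85]
  [83, 53, 76, 80, 77, 97, 74]
  [93, 53, 68, 80, 77, 97, 74]
  [71, 53, 71, 79, 71, 71, 71]
  [66, 38, 63, 63, 63, 76, 68]
  [93, 53, 76, 92, 88, 98, 87]
  [70, 32, 46, 70, 63, 73, 68]
M^⊗3:
  [85, 53, 76, 85, 85, 76, 85]
  [93, 53, 76, 83, 83, 97, 83]
  [93, 53, 76, 92, 88, 97, 87]
  [71, 53, 71, 79, 71, 71, 71]
  [76, 53, 68, 76, 76, 76, 74]
  [93, 53, 76, 92, 88, 98, 87]
  [73, 53, 70, 73, 73, 73, 73]
Answer: row 1 of M^⊗3 = [85, 53, 76, 85, 85, 76, 85]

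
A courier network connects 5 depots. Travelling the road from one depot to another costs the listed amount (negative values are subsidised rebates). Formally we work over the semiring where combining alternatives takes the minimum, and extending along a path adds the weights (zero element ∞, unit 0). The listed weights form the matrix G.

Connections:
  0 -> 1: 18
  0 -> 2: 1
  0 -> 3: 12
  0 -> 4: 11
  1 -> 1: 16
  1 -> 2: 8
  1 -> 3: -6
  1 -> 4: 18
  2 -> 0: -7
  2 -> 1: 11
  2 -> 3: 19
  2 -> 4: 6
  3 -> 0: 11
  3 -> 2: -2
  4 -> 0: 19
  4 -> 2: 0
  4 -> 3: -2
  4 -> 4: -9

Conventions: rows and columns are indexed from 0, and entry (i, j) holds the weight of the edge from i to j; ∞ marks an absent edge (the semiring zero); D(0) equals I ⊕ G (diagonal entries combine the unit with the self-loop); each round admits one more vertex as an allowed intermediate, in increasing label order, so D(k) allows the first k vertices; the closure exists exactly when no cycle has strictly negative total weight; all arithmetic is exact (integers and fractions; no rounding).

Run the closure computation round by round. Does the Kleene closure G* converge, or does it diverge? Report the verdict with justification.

Detection: at round 0, diagonal entry (4, 4) turns strictly negative.
Key observation: the cycle 4->4 has total weight (-9), which is strictly negative.
Answer: DIVERGES — negative cycle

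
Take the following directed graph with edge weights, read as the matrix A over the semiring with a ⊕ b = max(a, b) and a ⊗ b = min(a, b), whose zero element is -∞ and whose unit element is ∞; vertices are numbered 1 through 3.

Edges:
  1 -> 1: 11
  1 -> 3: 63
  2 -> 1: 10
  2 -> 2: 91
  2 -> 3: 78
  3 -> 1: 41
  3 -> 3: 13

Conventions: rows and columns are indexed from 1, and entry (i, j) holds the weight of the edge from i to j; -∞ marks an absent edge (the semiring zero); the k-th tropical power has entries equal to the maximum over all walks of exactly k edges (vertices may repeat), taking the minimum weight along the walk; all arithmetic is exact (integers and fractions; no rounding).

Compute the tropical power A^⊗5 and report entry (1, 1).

A^⊗2:
  [41, -∞, 13]
  [41, 91, 78]
  [13, -∞, 41]
A^⊗3:
  [13, -∞, 41]
  [41, 91, 78]
  [41, -∞, 13]
A^⊗4:
  [41, -∞, 13]
  [41, 91, 78]
  [13, -∞, 41]
A^⊗5:
  [13, -∞, 41]
  [41, 91, 78]
  [41, -∞, 13]
Key observation: the optimum is the walk 1->3->1->3->3->1, with weight 63 min 41 min 63 min 13 min 41 = 13.
Optimal value attained by: walk 1->3->1->3->3->1.
Answer: (A^⊗5)[1][1] = 13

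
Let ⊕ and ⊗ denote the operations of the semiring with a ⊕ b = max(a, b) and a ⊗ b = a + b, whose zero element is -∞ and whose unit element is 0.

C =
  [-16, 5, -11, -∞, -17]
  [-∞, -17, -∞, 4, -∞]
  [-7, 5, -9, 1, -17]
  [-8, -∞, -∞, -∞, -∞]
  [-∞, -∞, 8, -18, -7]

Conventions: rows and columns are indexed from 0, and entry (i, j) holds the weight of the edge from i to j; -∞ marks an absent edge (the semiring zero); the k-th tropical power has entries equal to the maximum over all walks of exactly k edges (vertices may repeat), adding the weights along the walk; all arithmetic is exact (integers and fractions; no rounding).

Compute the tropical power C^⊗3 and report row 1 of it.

C^⊗2:
  [-18, -6, -9, 9, -24]
  [-4, -34, -∞, -13, -∞]
  [-7, -2, -9, 9, -24]
  [-24, -3, -19, -∞, -25]
  [1, 13, 1, 9, -9]
C^⊗3:
  [1, -4, -16, -2, -26]
  [-20, 1, -15, -30, -21]
  [1, -2, -16, 2, -24]
  [-26, -14, -17, 1, -32]
  [1, 6, -1, 17, -16]
Answer: row 1 of C^⊗3 = [-20, 1, -15, -30, -21]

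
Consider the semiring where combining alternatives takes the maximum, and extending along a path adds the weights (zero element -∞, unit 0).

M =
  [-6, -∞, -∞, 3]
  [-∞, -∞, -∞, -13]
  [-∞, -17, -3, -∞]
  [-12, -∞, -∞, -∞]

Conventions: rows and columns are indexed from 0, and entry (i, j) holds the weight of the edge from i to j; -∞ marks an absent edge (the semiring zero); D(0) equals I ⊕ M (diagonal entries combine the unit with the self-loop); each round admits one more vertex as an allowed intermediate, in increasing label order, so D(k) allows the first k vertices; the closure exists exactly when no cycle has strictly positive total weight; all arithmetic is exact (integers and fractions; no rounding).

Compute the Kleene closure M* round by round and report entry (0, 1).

D(0):
  [0, -∞, -∞, 3]
  [-∞, 0, -∞, -13]
  [-∞, -17, 0, -∞]
  [-12, -∞, -∞, 0]
D(1):
  [0, -∞, -∞, 3]
  [-∞, 0, -∞, -13]
  [-∞, -17, 0, -∞]
  [-12, -∞, -∞, 0]
D(2):
  [0, -∞, -∞, 3]
  [-∞, 0, -∞, -13]
  [-∞, -17, 0, -30]
  [-12, -∞, -∞, 0]
D(3):
  [0, -∞, -∞, 3]
  [-∞, 0, -∞, -13]
  [-∞, -17, 0, -30]
  [-12, -∞, -∞, 0]
D(4):
  [0, -∞, -∞, 3]
  [-25, 0, -∞, -13]
  [-42, -17, 0, -30]
  [-12, -∞, -∞, 0]
Answer: M*[0][1] = -∞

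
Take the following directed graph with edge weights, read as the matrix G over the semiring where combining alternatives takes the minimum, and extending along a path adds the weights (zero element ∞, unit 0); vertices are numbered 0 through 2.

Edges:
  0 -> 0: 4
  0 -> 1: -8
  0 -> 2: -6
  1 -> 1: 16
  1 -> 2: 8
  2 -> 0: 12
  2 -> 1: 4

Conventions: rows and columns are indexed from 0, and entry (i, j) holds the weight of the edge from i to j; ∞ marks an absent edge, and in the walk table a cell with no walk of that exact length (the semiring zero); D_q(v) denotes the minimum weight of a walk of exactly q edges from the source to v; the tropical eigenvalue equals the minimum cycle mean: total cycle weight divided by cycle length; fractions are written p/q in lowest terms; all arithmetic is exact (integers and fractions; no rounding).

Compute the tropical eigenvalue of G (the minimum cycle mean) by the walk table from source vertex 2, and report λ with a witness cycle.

q=0: [∞, ∞, 0]
q=1: [12, 4, ∞]
q=2: [16, 4, 6]
q=3: [18, 8, 10]
Optimal cycle mean attained by: cycle 0->2->0, total (-6) + 12, length 2.
Answer: λ = 3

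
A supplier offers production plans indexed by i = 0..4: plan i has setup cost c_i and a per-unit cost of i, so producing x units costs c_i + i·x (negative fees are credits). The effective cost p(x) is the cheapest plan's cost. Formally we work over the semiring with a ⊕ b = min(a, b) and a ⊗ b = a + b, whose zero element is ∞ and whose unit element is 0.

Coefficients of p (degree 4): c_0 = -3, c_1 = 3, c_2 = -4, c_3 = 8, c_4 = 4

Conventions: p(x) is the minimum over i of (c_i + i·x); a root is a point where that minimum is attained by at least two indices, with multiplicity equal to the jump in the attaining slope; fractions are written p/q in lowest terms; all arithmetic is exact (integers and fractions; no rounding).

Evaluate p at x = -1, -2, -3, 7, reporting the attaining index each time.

p(-1) = min(-3+0·(-1)=-3, 3+1·(-1)=2, -4+2·(-1)=-6, 8+3·(-1)=5, 4+4·(-1)=0) = -6 (attained by i=2)
p(-2) = min(-3+0·(-2)=-3, 3+1·(-2)=1, -4+2·(-2)=-8, 8+3·(-2)=2, 4+4·(-2)=-4) = -8 (attained by i=2)
p(-3) = min(-3+0·(-3)=-3, 3+1·(-3)=0, -4+2·(-3)=-10, 8+3·(-3)=-1, 4+4·(-3)=-8) = -10 (attained by i=2)
p(7) = min(-3+0·7=-3, 3+1·7=10, -4+2·7=10, 8+3·7=29, 4+4·7=32) = -3 (attained by i=0)
Answer: p(-1) = -6; p(-2) = -8; p(-3) = -10; p(7) = -3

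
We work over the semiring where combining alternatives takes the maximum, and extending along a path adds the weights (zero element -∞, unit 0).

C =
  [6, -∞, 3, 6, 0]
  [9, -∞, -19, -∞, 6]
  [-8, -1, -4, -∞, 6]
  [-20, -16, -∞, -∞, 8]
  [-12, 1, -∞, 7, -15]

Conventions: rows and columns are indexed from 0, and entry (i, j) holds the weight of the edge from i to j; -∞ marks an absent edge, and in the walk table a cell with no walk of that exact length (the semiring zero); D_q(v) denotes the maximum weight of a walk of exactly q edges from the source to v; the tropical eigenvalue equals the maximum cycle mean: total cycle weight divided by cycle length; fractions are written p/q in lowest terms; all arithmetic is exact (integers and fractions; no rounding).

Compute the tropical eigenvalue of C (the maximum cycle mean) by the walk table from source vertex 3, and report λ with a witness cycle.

q=0: [-∞, -∞, -∞, 0, -∞]
q=1: [-20, -16, -∞, -∞, 8]
q=2: [-4, 9, -17, 15, -7]
q=3: [18, -1, -1, 2, 23]
q=4: [24, 24, 21, 30, 18]
q=5: [33, 20, 27, 30, 38]
Optimal cycle mean attained by: cycle 3->4->3, total 8 + 7, length 2.
Answer: λ = 15/2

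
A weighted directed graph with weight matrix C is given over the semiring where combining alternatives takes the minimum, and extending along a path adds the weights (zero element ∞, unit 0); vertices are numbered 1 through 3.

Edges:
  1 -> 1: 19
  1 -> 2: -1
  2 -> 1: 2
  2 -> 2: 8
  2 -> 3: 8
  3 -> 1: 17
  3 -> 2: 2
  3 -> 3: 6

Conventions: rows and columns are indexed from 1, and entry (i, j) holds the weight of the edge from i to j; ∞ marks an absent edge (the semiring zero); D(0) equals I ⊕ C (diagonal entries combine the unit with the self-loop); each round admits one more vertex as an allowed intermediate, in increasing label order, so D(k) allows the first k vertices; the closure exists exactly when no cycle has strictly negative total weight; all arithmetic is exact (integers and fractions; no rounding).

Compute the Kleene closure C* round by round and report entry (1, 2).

D(0):
  [0, -1, ∞]
  [2, 0, 8]
  [17, 2, 0]
D(1):
  [0, -1, ∞]
  [2, 0, 8]
  [17, 2, 0]
D(2):
  [0, -1, 7]
  [2, 0, 8]
  [4, 2, 0]
D(3):
  [0, -1, 7]
  [2, 0, 8]
  [4, 2, 0]
Answer: C*[1][2] = -1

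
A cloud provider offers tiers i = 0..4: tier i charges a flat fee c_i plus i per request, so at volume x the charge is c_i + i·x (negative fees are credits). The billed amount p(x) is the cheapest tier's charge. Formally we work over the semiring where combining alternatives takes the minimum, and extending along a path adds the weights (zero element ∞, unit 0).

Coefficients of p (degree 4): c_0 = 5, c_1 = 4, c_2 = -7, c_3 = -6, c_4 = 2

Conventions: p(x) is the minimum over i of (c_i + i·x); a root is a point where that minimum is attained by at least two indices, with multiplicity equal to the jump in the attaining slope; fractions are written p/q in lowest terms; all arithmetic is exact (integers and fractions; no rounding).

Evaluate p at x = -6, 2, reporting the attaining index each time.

p(-6) = min(5+0·(-6)=5, 4+1·(-6)=-2, -7+2·(-6)=-19, -6+3·(-6)=-24, 2+4·(-6)=-22) = -24 (attained by i=3)
p(2) = min(5+0·2=5, 4+1·2=6, -7+2·2=-3, -6+3·2=0, 2+4·2=10) = -3 (attained by i=2)
Answer: p(-6) = -24; p(2) = -3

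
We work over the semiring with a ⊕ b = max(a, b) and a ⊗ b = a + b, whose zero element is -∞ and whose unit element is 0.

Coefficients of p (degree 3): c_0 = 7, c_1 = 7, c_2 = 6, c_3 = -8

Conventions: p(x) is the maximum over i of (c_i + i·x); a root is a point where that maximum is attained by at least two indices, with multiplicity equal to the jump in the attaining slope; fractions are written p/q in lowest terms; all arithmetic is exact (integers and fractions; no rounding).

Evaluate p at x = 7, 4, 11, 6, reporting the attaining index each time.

p(7) = max(7+0·7=7, 7+1·7=14, 6+2·7=20, -8+3·7=13) = 20 (attained by i=2)
p(4) = max(7+0·4=7, 7+1·4=11, 6+2·4=14, -8+3·4=4) = 14 (attained by i=2)
p(11) = max(7+0·11=7, 7+1·11=18, 6+2·11=28, -8+3·11=25) = 28 (attained by i=2)
p(6) = max(7+0·6=7, 7+1·6=13, 6+2·6=18, -8+3·6=10) = 18 (attained by i=2)
Answer: p(7) = 20; p(4) = 14; p(11) = 28; p(6) = 18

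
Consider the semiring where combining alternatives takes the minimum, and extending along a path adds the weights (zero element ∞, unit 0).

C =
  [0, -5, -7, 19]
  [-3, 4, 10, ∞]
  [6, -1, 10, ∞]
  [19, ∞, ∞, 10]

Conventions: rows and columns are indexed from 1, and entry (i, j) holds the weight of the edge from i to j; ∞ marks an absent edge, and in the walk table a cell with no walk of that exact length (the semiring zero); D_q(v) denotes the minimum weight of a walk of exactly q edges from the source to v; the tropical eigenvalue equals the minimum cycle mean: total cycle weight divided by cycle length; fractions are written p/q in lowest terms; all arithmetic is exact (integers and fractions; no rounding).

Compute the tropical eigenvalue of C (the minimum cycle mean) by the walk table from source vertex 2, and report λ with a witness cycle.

q=0: [∞, 0, ∞, ∞]
q=1: [-3, 4, 10, ∞]
q=2: [-3, -8, -10, 16]
q=3: [-11, -11, -10, 16]
q=4: [-14, -16, -18, 8]
Optimal cycle mean attained by: cycle 1->2->1, total (-5) + (-3), length 2.
Answer: λ = -4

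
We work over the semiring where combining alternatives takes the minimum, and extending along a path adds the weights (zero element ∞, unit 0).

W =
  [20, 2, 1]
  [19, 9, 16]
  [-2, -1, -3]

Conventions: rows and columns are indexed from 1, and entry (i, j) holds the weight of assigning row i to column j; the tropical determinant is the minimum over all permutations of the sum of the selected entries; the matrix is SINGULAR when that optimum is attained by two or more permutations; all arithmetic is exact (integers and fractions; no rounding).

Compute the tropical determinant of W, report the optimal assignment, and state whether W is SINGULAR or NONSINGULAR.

σ = (1, 2, 3): 20 + 9 + (-3) = 26
σ = (1, 3, 2): 20 + 16 + (-1) = 35
σ = (2, 1, 3): 2 + 19 + (-3) = 18
σ = (2, 3, 1): 2 + 16 + (-2) = 16
σ = (3, 1, 2): 1 + 19 + (-1) = 19
σ = (3, 2, 1): 1 + 9 + (-2) = 8
Optimal value attained by: σ = (3, 2, 1).
Answer: det⊕(W) = 8; verdict: NONSINGULAR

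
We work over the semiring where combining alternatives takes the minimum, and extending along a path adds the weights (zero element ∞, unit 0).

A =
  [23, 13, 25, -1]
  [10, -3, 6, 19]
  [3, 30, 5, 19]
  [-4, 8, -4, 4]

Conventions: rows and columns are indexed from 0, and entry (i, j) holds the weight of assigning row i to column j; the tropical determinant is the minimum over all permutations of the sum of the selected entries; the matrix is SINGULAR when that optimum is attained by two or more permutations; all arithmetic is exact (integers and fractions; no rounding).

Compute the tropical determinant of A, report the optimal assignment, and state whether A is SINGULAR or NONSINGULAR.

σ = (0, 1, 2, 3): 23 + (-3) + 5 + 4 = 29
σ = (0, 1, 3, 2): 23 + (-3) + 19 + (-4) = 35
σ = (0, 2, 1, 3): 23 + 6 + 30 + 4 = 63
σ = (0, 2, 3, 1): 23 + 6 + 19 + 8 = 56
σ = (0, 3, 1, 2): 23 + 19 + 30 + (-4) = 68
σ = (0, 3, 2, 1): 23 + 19 + 5 + 8 = 55
σ = (1, 0, 2, 3): 13 + 10 + 5 + 4 = 32
σ = (1, 0, 3, 2): 13 + 10 + 19 + (-4) = 38
σ = (1, 2, 0, 3): 13 + 6 + 3 + 4 = 26
σ = (1, 2, 3, 0): 13 + 6 + 19 + (-4) = 34
σ = (1, 3, 0, 2): 13 + 19 + 3 + (-4) = 31
σ = (1, 3, 2, 0): 13 + 19 + 5 + (-4) = 33
σ = (2, 0, 1, 3): 25 + 10 + 30 + 4 = 69
σ = (2, 0, 3, 1): 25 + 10 + 19 + 8 = 62
σ = (2, 1, 0, 3): 25 + (-3) + 3 + 4 = 29
σ = (2, 1, 3, 0): 25 + (-3) + 19 + (-4) = 37
σ = (2, 3, 0, 1): 25 + 19 + 3 + 8 = 55
σ = (2, 3, 1, 0): 25 + 19 + 30 + (-4) = 70
σ = (3, 0, 1, 2): (-1) + 10 + 30 + (-4) = 35
σ = (3, 0, 2, 1): (-1) + 10 + 5 + 8 = 22
σ = (3, 1, 0, 2): (-1) + (-3) + 3 + (-4) = -5
σ = (3, 1, 2, 0): (-1) + (-3) + 5 + (-4) = -3
σ = (3, 2, 0, 1): (-1) + 6 + 3 + 8 = 16
σ = (3, 2, 1, 0): (-1) + 6 + 30 + (-4) = 31
Optimal value attained by: σ = (3, 1, 0, 2).
Answer: det⊕(A) = -5; verdict: NONSINGULAR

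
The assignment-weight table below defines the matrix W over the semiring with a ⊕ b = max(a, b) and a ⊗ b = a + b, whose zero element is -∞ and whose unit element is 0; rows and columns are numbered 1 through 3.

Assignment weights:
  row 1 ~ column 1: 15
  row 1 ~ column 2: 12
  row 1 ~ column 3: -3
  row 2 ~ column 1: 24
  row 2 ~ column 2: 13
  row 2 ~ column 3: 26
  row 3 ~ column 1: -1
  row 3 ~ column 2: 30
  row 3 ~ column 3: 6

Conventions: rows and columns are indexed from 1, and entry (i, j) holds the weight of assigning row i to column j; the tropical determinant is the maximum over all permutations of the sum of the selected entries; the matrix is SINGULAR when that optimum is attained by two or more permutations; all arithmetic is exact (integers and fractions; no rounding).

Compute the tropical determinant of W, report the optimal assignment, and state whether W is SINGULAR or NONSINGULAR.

σ = (1, 2, 3): 15 + 13 + 6 = 34
σ = (1, 3, 2): 15 + 26 + 30 = 71
σ = (2, 1, 3): 12 + 24 + 6 = 42
σ = (2, 3, 1): 12 + 26 + (-1) = 37
σ = (3, 1, 2): (-3) + 24 + 30 = 51
σ = (3, 2, 1): (-3) + 13 + (-1) = 9
Optimal value attained by: σ = (1, 3, 2).
Answer: det⊕(W) = 71; verdict: NONSINGULAR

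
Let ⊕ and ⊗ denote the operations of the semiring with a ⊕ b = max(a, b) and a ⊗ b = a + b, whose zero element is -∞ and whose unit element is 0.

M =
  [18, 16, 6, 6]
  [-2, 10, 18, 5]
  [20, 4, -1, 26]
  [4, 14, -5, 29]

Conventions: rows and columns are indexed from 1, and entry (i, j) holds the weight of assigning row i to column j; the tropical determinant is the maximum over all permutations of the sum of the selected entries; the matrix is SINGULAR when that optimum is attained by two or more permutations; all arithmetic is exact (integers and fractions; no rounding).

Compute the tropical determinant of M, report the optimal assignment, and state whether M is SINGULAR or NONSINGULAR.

σ = (1, 2, 3, 4): 18 + 10 + (-1) + 29 = 56
σ = (1, 2, 4, 3): 18 + 10 + 26 + (-5) = 49
σ = (1, 3, 2, 4): 18 + 18 + 4 + 29 = 69
σ = (1, 3, 4, 2): 18 + 18 + 26 + 14 = 76
σ = (1, 4, 2, 3): 18 + 5 + 4 + (-5) = 22
σ = (1, 4, 3, 2): 18 + 5 + (-1) + 14 = 36
σ = (2, 1, 3, 4): 16 + (-2) + (-1) + 29 = 42
σ = (2, 1, 4, 3): 16 + (-2) + 26 + (-5) = 35
σ = (2, 3, 1, 4): 16 + 18 + 20 + 29 = 83
σ = (2, 3, 4, 1): 16 + 18 + 26 + 4 = 64
σ = (2, 4, 1, 3): 16 + 5 + 20 + (-5) = 36
σ = (2, 4, 3, 1): 16 + 5 + (-1) + 4 = 24
σ = (3, 1, 2, 4): 6 + (-2) + 4 + 29 = 37
σ = (3, 1, 4, 2): 6 + (-2) + 26 + 14 = 44
σ = (3, 2, 1, 4): 6 + 10 + 20 + 29 = 65
σ = (3, 2, 4, 1): 6 + 10 + 26 + 4 = 46
σ = (3, 4, 1, 2): 6 + 5 + 20 + 14 = 45
σ = (3, 4, 2, 1): 6 + 5 + 4 + 4 = 19
σ = (4, 1, 2, 3): 6 + (-2) + 4 + (-5) = 3
σ = (4, 1, 3, 2): 6 + (-2) + (-1) + 14 = 17
σ = (4, 2, 1, 3): 6 + 10 + 20 + (-5) = 31
σ = (4, 2, 3, 1): 6 + 10 + (-1) + 4 = 19
σ = (4, 3, 1, 2): 6 + 18 + 20 + 14 = 58
σ = (4, 3, 2, 1): 6 + 18 + 4 + 4 = 32
Optimal value attained by: σ = (2, 3, 1, 4).
Answer: det⊕(M) = 83; verdict: NONSINGULAR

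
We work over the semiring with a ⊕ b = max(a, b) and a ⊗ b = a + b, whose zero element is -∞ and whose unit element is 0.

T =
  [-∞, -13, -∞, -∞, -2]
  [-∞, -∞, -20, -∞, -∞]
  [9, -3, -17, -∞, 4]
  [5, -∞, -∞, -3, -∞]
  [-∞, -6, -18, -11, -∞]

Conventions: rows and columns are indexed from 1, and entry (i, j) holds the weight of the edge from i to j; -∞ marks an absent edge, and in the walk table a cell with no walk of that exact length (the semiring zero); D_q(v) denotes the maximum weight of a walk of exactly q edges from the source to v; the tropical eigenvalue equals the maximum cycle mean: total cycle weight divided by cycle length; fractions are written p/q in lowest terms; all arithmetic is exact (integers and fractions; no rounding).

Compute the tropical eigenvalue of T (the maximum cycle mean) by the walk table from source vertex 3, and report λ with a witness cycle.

q=0: [-∞, -∞, 0, -∞, -∞]
q=1: [9, -3, -17, -∞, 4]
q=2: [-8, -2, -14, -7, 7]
q=3: [-2, 1, -11, -4, -10]
q=4: [1, -14, -19, -7, -4]
q=5: [-2, -10, -22, -10, -1]
Optimal cycle mean attained by: cycle 1->5->4->1, total (-2) + (-11) + 5, length 3.
Answer: λ = -8/3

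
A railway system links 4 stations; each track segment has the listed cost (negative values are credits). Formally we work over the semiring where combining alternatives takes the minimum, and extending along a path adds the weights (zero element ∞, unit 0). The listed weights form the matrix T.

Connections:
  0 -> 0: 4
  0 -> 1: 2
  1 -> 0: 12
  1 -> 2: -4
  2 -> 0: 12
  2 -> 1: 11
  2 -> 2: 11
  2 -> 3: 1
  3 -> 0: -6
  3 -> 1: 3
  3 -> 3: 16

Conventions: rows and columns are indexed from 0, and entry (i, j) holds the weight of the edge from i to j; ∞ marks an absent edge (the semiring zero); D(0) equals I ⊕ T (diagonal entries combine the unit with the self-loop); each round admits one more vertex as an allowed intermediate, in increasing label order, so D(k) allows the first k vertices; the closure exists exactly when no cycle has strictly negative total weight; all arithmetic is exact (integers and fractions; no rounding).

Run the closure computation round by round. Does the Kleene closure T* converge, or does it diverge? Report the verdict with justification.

D(0):
  [0, 2, ∞, ∞]
  [12, 0, -4, ∞]
  [12, 11, 0, 1]
  [-6, 3, ∞, 0]
D(1):
  [0, 2, ∞, ∞]
  [12, 0, -4, ∞]
  [12, 11, 0, 1]
  [-6, -4, ∞, 0]
D(2):
  [0, 2, -2, ∞]
  [12, 0, -4, ∞]
  [12, 11, 0, 1]
  [-6, -4, -8, 0]
Detection: at round 3, diagonal entry (3, 3) turns strictly negative.
Key observation: the cycle 3->0->1->2->3 has total weight (-6) + 2 + (-4) + 1, which is strictly negative.
Answer: DIVERGES — negative cycle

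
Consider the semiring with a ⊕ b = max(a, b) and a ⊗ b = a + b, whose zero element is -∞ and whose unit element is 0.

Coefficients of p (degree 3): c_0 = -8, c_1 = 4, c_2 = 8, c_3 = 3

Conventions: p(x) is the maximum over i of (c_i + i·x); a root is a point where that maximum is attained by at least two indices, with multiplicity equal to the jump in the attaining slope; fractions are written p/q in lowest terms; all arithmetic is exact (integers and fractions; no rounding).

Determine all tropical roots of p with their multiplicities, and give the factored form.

hull edge (i=0, c=-8) to (i=1, c=4): slope 12, span 1
hull edge (i=1, c=4) to (i=2, c=8): slope 4, span 1
hull edge (i=2, c=8) to (i=3, c=3): slope -5, span 1
Factored form: p(x) = 3 ⊗ (x ⊕ (-12)) ⊗ (x ⊕ (-4)) ⊗ (x ⊕ 5)
Answer: roots = -12 (mult 1), -4 (mult 1), 5 (mult 1)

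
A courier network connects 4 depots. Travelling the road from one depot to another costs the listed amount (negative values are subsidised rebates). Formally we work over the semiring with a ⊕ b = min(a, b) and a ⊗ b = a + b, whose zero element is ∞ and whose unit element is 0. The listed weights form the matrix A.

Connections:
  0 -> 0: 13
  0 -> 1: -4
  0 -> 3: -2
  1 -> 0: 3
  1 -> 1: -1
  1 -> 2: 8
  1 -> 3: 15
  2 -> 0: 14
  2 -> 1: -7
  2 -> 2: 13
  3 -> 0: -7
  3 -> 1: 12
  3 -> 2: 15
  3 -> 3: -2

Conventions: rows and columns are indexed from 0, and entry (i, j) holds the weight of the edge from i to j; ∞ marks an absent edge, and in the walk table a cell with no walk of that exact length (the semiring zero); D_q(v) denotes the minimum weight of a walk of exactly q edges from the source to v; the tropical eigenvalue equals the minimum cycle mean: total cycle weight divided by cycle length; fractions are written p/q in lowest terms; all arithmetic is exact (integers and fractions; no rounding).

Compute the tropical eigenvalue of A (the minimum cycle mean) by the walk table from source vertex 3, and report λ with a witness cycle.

q=0: [∞, ∞, ∞, 0]
q=1: [-7, 12, 15, -2]
q=2: [-9, -11, 13, -9]
q=3: [-16, -13, -3, -11]
q=4: [-18, -20, -5, -18]
Optimal cycle mean attained by: cycle 0->3->0, total (-2) + (-7), length 2.
Answer: λ = -9/2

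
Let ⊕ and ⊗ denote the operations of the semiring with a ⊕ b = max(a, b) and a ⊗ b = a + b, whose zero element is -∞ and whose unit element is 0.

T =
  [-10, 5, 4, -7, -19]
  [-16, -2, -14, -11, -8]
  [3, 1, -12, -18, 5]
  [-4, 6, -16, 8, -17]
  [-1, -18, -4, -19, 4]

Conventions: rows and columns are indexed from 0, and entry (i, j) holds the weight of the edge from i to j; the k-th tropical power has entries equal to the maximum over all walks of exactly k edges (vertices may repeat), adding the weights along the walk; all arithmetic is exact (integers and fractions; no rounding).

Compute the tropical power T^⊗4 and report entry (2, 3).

T^⊗2:
  [7, 5, -6, 1, 9]
  [-9, -4, -12, -3, -4]
  [4, 8, 7, -4, 9]
  [4, 14, 0, 16, -2]
  [3, 4, 3, -8, 8]
T^⊗3:
  [8, 12, 11, 9, 13]
  [-5, 3, -5, 5, 0]
  [10, 9, 8, 4, 13]
  [12, 22, 8, 24, 6]
  [7, 8, 7, 0, 12]
T^⊗4:
  [14, 15, 12, 17, 17]
  [1, 11, -1, 13, 4]
  [12, 15, 14, 12, 17]
  [20, 30, 16, 32, 14]
  [11, 12, 11, 8, 16]
Key observation: the optimum is the walk 2->0->3->3->3, with weight 3 + (-7) + 8 + 8 = 12.
Optimal value attained by: walk 2->0->3->3->3.
Answer: (T^⊗4)[2][3] = 12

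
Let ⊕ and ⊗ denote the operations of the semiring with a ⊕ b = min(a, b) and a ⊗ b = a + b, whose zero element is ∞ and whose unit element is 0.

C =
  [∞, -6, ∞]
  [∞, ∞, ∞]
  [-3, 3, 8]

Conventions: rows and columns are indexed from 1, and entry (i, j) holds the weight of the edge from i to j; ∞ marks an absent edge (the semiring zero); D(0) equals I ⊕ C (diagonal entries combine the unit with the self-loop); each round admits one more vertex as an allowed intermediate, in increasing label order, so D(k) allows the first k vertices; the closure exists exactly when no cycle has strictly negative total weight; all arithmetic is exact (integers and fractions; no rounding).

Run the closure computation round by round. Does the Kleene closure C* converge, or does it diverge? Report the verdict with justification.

D(0):
  [0, -6, ∞]
  [∞, 0, ∞]
  [-3, 3, 0]
D(1):
  [0, -6, ∞]
  [∞, 0, ∞]
  [-3, -9, 0]
D(2):
  [0, -6, ∞]
  [∞, 0, ∞]
  [-3, -9, 0]
D(3):
  [0, -6, ∞]
  [∞, 0, ∞]
  [-3, -9, 0]
Key observation: every diagonal entry stays at the unit through all rounds, so no improving cycle exists.
Answer: CONVERGES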